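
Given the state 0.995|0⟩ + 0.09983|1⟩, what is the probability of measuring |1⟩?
0.009966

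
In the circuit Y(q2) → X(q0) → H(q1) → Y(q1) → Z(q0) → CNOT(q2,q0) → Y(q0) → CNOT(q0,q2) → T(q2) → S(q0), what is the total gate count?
10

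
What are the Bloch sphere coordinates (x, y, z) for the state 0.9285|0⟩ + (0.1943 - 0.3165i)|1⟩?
(0.3608, -0.5877, 0.7242)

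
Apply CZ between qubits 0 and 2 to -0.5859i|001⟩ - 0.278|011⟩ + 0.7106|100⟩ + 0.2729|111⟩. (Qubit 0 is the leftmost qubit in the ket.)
-0.5859i|001⟩ - 0.278|011⟩ + 0.7106|100⟩ - 0.2729|111⟩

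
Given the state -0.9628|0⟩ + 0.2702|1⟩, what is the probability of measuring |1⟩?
0.07301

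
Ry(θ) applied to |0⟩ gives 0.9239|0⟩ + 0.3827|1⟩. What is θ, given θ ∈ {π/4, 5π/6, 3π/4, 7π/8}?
π/4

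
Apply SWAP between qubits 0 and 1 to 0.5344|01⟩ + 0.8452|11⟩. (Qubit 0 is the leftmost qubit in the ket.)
0.5344|10⟩ + 0.8452|11⟩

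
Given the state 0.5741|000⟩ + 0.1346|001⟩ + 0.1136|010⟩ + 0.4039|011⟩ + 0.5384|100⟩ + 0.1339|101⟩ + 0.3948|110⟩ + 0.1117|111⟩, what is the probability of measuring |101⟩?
0.01793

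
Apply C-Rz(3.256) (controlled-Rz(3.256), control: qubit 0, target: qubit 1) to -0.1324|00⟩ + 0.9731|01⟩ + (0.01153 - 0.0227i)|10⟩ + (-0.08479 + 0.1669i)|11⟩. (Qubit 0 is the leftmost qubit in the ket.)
-0.1324|00⟩ + 0.9731|01⟩ + (-0.02332 - 0.01021i)|10⟩ + (-0.1618 - 0.09419i)|11⟩

C-Rz(3.256) leaves the control-|0⟩ kets |00⟩, |01⟩ unchanged and applies Rz(3.256) to qubit 1 on the control-|1⟩ pair (|10⟩, |11⟩).
Rz(3.256) = [[e^(−iθ/2), 0], [0, e^(iθ/2)]] with e^(±iθ/2) = cos(θ/2) ± i·sin(θ/2); θ = 3.256, cos(θ/2) ≈ -0.0571725, sin(θ/2) ≈ 0.998364.
With a = amp(|10⟩) = (0.01153 - 0.0227i) and b = amp(|11⟩) = (-0.08479 + 0.1669i):
new amp(|10⟩) = (-0.0571725 - 0.998364i)·a = (-0.02332 - 0.01021i)
new amp(|11⟩) = (-0.0571725 + 0.998364i)·b = (-0.1618 - 0.09419i)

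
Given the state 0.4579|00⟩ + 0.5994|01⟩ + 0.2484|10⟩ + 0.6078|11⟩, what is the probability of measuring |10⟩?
0.0617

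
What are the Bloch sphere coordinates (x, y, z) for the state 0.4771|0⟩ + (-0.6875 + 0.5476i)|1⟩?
(-0.656, 0.5225, -0.5449)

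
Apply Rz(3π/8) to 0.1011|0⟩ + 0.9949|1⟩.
(0.08406 - 0.05617i)|0⟩ + (0.8272 + 0.5527i)|1⟩

Rz(3π/8) = [[e^(−iθ/2), 0], [0, e^(iθ/2)]] with e^(±iθ/2) = cos(θ/2) ± i·sin(θ/2); θ = 3π/8, cos(θ/2) ≈ 0.83147, sin(θ/2) ≈ 0.55557.
With a = amp(|0⟩) = 0.1011 and b = amp(|1⟩) = 0.9949:
new amp(|0⟩) = (0.83147 - 0.55557i)·a = (0.08406 - 0.05617i)
new amp(|1⟩) = (0.83147 + 0.55557i)·b = (0.8272 + 0.5527i)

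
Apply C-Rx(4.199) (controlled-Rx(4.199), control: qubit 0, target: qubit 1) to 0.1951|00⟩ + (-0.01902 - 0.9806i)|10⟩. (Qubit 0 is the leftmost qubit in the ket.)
0.1951|00⟩ + (0.009594 + 0.4946i)|10⟩ + (-0.8467 + 0.01642i)|11⟩

C-Rx(4.199) leaves the control-|0⟩ kets |00⟩, |01⟩ unchanged and applies Rx(4.199) to qubit 1 on the control-|1⟩ pair (|10⟩, |11⟩).
Rx(4.199) = [[cos(θ/2), −i·sin(θ/2)], [−i·sin(θ/2), cos(θ/2)]]; θ = 4.199, cos(θ/2) ≈ -0.504414, sin(θ/2) ≈ 0.863462.
With a = amp(|10⟩) = (-0.01902 - 0.9806i) and b = amp(|11⟩) = 0:
new amp(|10⟩) = (-0.504414)·a + (-0.863462i)·b = (0.009594 + 0.4946i)
new amp(|11⟩) = (-0.863462i)·a + (-0.504414)·b = (-0.8467 + 0.01642i)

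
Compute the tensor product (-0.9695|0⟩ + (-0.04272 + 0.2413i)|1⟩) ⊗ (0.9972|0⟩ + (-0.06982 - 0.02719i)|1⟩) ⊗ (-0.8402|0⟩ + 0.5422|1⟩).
0.8123|000⟩ - 0.5242|001⟩ + (-0.05687 - 0.02215i)|010⟩ + (0.0367 + 0.01429i)|011⟩ + (0.03579 - 0.2022i)|100⟩ + (-0.0231 + 0.1305i)|101⟩ + (-0.008019 + 0.01318i)|110⟩ + (0.005175 - 0.008505i)|111⟩

amp(|b₁b₂…⟩) = product of the factor amplitudes for bits b₁, b₂, …; only kets whose every factor amplitude is nonzero survive.
|000⟩: (-0.9695)(0.9972)(-0.8402) = 0.8123
|001⟩: (-0.9695)(0.9972)(0.5422) = -0.5242
|010⟩: (-0.9695)(-0.06982 - 0.02719i)(-0.8402) = (-0.05687 - 0.02215i)
|011⟩: (-0.9695)(-0.06982 - 0.02719i)(0.5422) = (0.0367 + 0.01429i)
|100⟩: (-0.04272 + 0.2413i)(0.9972)(-0.8402) = (0.03579 - 0.2022i)
|101⟩: (-0.04272 + 0.2413i)(0.9972)(0.5422) = (-0.0231 + 0.1305i)
|110⟩: (-0.04272 + 0.2413i)(-0.06982 - 0.02719i)(-0.8402) = (-0.008019 + 0.01318i)
|111⟩: (-0.04272 + 0.2413i)(-0.06982 - 0.02719i)(0.5422) = (0.005175 - 0.008505i)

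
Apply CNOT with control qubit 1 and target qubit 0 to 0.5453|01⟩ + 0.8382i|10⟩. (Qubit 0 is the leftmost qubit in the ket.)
0.8382i|10⟩ + 0.5453|11⟩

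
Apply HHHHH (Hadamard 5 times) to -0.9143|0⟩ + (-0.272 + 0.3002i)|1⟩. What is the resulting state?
(-0.8388 + 0.2123i)|0⟩ + (-0.4542 - 0.2123i)|1⟩

H² = I, so H^5 = H: a single Hadamard. With (a, b) = (-0.9143, (-0.272 + 0.3002i)), H gives ((a + b)/√2, (a − b)/√2) = ((-0.8388 + 0.2123i), (-0.4542 - 0.2123i)).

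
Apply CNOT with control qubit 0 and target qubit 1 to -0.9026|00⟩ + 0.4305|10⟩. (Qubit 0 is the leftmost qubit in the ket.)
-0.9026|00⟩ + 0.4305|11⟩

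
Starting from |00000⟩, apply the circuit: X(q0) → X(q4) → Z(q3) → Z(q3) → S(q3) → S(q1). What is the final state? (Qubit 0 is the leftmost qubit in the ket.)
|10001⟩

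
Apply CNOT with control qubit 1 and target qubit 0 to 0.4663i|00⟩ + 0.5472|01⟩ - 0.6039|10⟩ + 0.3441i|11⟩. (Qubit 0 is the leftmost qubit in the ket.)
0.4663i|00⟩ + 0.3441i|01⟩ - 0.6039|10⟩ + 0.5472|11⟩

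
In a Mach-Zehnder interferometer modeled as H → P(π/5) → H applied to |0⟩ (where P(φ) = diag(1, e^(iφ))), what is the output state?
(0.9045 + 0.2939i)|0⟩ + (0.09549 - 0.2939i)|1⟩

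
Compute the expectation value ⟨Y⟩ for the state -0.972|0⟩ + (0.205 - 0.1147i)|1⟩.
0.223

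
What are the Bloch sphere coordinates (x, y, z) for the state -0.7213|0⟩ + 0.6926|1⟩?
(-0.9991, 0, 0.04058)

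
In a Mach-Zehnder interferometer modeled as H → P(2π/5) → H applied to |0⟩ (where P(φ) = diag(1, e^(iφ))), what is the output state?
(0.6545 + 0.4755i)|0⟩ + (0.3455 - 0.4755i)|1⟩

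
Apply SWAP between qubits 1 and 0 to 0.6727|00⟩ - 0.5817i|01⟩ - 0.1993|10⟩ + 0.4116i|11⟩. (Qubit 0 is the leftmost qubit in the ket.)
0.6727|00⟩ - 0.1993|01⟩ - 0.5817i|10⟩ + 0.4116i|11⟩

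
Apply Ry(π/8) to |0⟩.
0.9808|0⟩ + 0.1951|1⟩

Ry(π/8) = [[cos(θ/2), −sin(θ/2)], [sin(θ/2), cos(θ/2)]]; θ = π/8, cos(θ/2) ≈ 0.980785, sin(θ/2) ≈ 0.19509.
With a = amp(|0⟩) = 1 and b = amp(|1⟩) = 0:
new amp(|0⟩) = (0.980785)·a + (-0.19509)·b = 0.9808
new amp(|1⟩) = (0.19509)·a + (0.980785)·b = 0.1951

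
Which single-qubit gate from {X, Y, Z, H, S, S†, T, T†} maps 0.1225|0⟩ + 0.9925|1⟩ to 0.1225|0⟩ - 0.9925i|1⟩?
S†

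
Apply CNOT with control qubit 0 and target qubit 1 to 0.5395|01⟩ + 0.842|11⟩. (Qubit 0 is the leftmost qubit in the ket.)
0.5395|01⟩ + 0.842|10⟩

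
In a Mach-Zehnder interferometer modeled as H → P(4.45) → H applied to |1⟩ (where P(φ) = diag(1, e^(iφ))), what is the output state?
(0.6297 + 0.4829i)|0⟩ + (0.3703 - 0.4829i)|1⟩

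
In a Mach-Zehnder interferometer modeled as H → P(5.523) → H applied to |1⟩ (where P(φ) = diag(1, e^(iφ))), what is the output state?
(0.1376 + 0.3445i)|0⟩ + (0.8624 - 0.3445i)|1⟩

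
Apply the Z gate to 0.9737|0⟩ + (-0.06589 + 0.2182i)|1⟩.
0.9737|0⟩ + (0.06589 - 0.2182i)|1⟩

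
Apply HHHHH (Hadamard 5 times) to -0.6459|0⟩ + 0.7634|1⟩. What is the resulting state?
0.08309|0⟩ - 0.9965|1⟩

H² = I, so H^5 = H: a single Hadamard. With (a, b) = (-0.6459, 0.7634), H gives ((a + b)/√2, (a − b)/√2) = (0.08309, -0.9965).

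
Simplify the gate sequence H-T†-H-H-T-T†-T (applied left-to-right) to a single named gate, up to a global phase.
H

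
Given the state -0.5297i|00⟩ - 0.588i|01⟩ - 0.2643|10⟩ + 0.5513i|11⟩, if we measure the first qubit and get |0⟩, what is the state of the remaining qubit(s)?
-0.6693i|0⟩ - 0.743i|1⟩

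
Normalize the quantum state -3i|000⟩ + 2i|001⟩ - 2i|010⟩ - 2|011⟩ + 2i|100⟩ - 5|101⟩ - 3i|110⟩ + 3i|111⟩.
-0.3638i|000⟩ + 0.2425i|001⟩ - 0.2425i|010⟩ - 0.2425|011⟩ + 0.2425i|100⟩ - 0.6063|101⟩ - 0.3638i|110⟩ + 0.3638i|111⟩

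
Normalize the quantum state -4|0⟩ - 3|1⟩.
-0.8|0⟩ - 0.6|1⟩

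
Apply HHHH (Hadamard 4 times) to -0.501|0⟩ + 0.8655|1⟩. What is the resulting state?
-0.501|0⟩ + 0.8655|1⟩

H² = I, so an even number of Hadamards cancels: H^4 = I and the state is unchanged.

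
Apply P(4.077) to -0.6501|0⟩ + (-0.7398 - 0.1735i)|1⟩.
-0.6501|0⟩ + (0.2994 + 0.6984i)|1⟩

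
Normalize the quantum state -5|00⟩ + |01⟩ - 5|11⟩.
-0.7001|00⟩ + 0.14|01⟩ - 0.7001|11⟩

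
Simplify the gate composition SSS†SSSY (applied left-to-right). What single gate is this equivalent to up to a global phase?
Y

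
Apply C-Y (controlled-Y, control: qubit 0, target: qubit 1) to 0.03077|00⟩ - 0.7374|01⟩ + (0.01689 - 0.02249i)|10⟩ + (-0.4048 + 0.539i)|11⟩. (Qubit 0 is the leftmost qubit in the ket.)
0.03077|00⟩ - 0.7374|01⟩ + (0.539 + 0.4048i)|10⟩ + (0.02249 + 0.01689i)|11⟩

C-Y leaves the control-|0⟩ kets |00⟩, |01⟩ unchanged and applies Y to qubit 1 on the control-|1⟩ pair (|10⟩, |11⟩).
Y = [[0, -i], [i, 0]].
With a = amp(|10⟩) = (0.01689 - 0.02249i) and b = amp(|11⟩) = (-0.4048 + 0.539i):
new amp(|10⟩) = (-i)·b = (0.539 + 0.4048i)
new amp(|11⟩) = (i)·a = (0.02249 + 0.01689i)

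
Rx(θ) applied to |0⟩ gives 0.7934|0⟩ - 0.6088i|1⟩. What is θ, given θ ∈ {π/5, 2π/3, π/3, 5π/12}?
5π/12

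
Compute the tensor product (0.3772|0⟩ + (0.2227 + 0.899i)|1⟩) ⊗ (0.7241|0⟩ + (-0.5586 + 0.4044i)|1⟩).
0.2731|00⟩ + (-0.2107 + 0.1525i)|01⟩ + (0.1613 + 0.651i)|10⟩ + (-0.488 - 0.4121i)|11⟩

amp(|b₁b₂…⟩) = product of the factor amplitudes for bits b₁, b₂, …; only kets whose every factor amplitude is nonzero survive.
|00⟩: (0.3772)(0.7241) = 0.2731
|01⟩: (0.3772)(-0.5586 + 0.4044i) = (-0.2107 + 0.1525i)
|10⟩: (0.2227 + 0.899i)(0.7241) = (0.1613 + 0.651i)
|11⟩: (0.2227 + 0.899i)(-0.5586 + 0.4044i) = (-0.488 - 0.4121i)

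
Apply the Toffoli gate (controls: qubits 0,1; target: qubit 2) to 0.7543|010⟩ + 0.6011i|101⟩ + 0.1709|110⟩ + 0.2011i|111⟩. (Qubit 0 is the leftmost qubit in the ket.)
0.7543|010⟩ + 0.6011i|101⟩ + 0.2011i|110⟩ + 0.1709|111⟩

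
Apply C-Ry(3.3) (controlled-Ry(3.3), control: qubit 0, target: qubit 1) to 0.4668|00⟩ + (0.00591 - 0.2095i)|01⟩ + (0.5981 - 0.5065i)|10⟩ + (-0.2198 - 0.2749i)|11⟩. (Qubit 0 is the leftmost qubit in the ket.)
0.4668|00⟩ + (0.00591 - 0.2095i)|01⟩ + (0.1718 + 0.3141i)|10⟩ + (0.6136 - 0.4832i)|11⟩

C-Ry(3.3) leaves the control-|0⟩ kets |00⟩, |01⟩ unchanged and applies Ry(3.3) to qubit 1 on the control-|1⟩ pair (|10⟩, |11⟩).
Ry(3.3) = [[cos(θ/2), −sin(θ/2)], [sin(θ/2), cos(θ/2)]]; θ = 3.3, cos(θ/2) ≈ -0.0791209, sin(θ/2) ≈ 0.996865.
With a = amp(|10⟩) = (0.5981 - 0.5065i) and b = amp(|11⟩) = (-0.2198 - 0.2749i):
new amp(|10⟩) = (-0.0791209)·a + (-0.996865)·b = (0.1718 + 0.3141i)
new amp(|11⟩) = (0.996865)·a + (-0.0791209)·b = (0.6136 - 0.4832i)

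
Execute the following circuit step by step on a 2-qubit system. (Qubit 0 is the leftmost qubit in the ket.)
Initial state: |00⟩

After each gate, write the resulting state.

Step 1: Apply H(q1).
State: 1/√2|00⟩ + 1/√2|01⟩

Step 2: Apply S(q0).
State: 1/√2|00⟩ + 1/√2|01⟩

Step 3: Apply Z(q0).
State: 1/√2|00⟩ + 1/√2|01⟩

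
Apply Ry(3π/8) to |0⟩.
0.8315|0⟩ + 0.5556|1⟩

Ry(3π/8) = [[cos(θ/2), −sin(θ/2)], [sin(θ/2), cos(θ/2)]]; θ = 3π/8, cos(θ/2) ≈ 0.83147, sin(θ/2) ≈ 0.55557.
With a = amp(|0⟩) = 1 and b = amp(|1⟩) = 0:
new amp(|0⟩) = (0.83147)·a + (-0.55557)·b = 0.8315
new amp(|1⟩) = (0.55557)·a + (0.83147)·b = 0.5556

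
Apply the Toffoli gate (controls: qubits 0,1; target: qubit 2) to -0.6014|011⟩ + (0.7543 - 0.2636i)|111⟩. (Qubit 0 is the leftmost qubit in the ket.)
-0.6014|011⟩ + (0.7543 - 0.2636i)|110⟩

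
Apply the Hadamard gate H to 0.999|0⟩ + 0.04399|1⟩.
0.7375|0⟩ + 0.6753|1⟩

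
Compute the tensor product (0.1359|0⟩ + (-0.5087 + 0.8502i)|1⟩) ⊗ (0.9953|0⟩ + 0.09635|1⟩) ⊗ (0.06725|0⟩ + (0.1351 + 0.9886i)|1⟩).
0.009096|000⟩ + (0.01827 + 0.1337i)|001⟩ + 0.0008806|010⟩ + (0.001769 + 0.01294i)|011⟩ + (-0.03405 + 0.05691i)|100⟩ + (-0.905 - 0.3862i)|101⟩ + (-0.003296 + 0.005509i)|110⟩ + (-0.0876 - 0.03739i)|111⟩

amp(|b₁b₂…⟩) = product of the factor amplitudes for bits b₁, b₂, …; only kets whose every factor amplitude is nonzero survive.
|000⟩: (0.1359)(0.9953)(0.06725) = 0.009096
|001⟩: (0.1359)(0.9953)(0.1351 + 0.9886i) = (0.01827 + 0.1337i)
|010⟩: (0.1359)(0.09635)(0.06725) = 0.0008806
|011⟩: (0.1359)(0.09635)(0.1351 + 0.9886i) = (0.001769 + 0.01294i)
|100⟩: (-0.5087 + 0.8502i)(0.9953)(0.06725) = (-0.03405 + 0.05691i)
|101⟩: (-0.5087 + 0.8502i)(0.9953)(0.1351 + 0.9886i) = (-0.905 - 0.3862i)
|110⟩: (-0.5087 + 0.8502i)(0.09635)(0.06725) = (-0.003296 + 0.005509i)
|111⟩: (-0.5087 + 0.8502i)(0.09635)(0.1351 + 0.9886i) = (-0.0876 - 0.03739i)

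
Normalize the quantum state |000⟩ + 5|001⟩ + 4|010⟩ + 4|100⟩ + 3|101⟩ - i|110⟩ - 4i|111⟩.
0.1091|000⟩ + 0.5455|001⟩ + 0.4364|010⟩ + 0.4364|100⟩ + 0.3273|101⟩ - 0.1091i|110⟩ - 0.4364i|111⟩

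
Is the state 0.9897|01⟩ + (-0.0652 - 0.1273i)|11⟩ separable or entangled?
Separable

Writing the state as a|00⟩ + b|01⟩ + c|10⟩ + d|11⟩, it is a product state iff ad − bc = 0.
Here (a, b, c, d) = (0, 0.9897, 0, (-0.0652 - 0.1273i)): ad − bc = (0)(-0.0652 - 0.1273i) − (0.9897)(0) = 0, so the state is separable.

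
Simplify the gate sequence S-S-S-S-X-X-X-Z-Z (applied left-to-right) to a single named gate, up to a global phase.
X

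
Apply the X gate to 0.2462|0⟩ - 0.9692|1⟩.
-0.9692|0⟩ + 0.2462|1⟩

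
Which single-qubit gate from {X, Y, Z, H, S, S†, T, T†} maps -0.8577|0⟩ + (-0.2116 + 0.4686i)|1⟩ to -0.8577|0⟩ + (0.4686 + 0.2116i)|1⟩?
S†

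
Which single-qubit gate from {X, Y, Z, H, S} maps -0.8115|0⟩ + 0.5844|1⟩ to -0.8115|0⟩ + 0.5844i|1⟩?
S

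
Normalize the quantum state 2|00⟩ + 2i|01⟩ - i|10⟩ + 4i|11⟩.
0.4|00⟩ + 0.4i|01⟩ - 0.2i|10⟩ + 0.8i|11⟩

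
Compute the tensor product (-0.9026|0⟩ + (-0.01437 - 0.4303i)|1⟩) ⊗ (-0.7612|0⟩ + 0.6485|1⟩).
0.6871|00⟩ - 0.5853|01⟩ + (0.01094 + 0.3275i)|10⟩ + (-0.009319 - 0.279i)|11⟩

amp(|b₁b₂…⟩) = product of the factor amplitudes for bits b₁, b₂, …; only kets whose every factor amplitude is nonzero survive.
|00⟩: (-0.9026)(-0.7612) = 0.6871
|01⟩: (-0.9026)(0.6485) = -0.5853
|10⟩: (-0.01437 - 0.4303i)(-0.7612) = (0.01094 + 0.3275i)
|11⟩: (-0.01437 - 0.4303i)(0.6485) = (-0.009319 - 0.279i)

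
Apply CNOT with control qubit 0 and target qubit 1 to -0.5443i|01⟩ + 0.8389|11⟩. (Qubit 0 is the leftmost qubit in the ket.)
-0.5443i|01⟩ + 0.8389|10⟩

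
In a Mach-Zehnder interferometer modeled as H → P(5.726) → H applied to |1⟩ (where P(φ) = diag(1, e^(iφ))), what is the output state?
(0.07563 + 0.2644i)|0⟩ + (0.9244 - 0.2644i)|1⟩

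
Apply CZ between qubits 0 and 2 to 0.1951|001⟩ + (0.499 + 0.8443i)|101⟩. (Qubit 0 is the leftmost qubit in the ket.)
0.1951|001⟩ + (-0.499 - 0.8443i)|101⟩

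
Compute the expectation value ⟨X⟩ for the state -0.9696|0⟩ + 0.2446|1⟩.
-0.4743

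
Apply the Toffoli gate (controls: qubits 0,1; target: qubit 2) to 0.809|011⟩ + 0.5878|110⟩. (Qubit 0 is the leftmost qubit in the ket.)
0.809|011⟩ + 0.5878|111⟩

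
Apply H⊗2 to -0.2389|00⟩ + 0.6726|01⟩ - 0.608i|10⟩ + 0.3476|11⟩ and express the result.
(0.3907 - 0.304i)|00⟩ + (-0.6296 - 0.304i)|01⟩ + (0.04305 + 0.304i)|10⟩ + (-0.282 + 0.304i)|11⟩

H⊗2 gives amp(|y⟩) = (1/2) Σ_x (−1)^(x·y) amp(|x⟩), where x·y is the number of positions in which both x and y have a 1.
|00⟩: (-0.2389 + 0.6726 - 0.608i + 0.3476)/2 = (0.3907 - 0.304i)
|01⟩: (-0.2389 - 0.6726 - 0.608i - 0.3476)/2 = (-0.6296 - 0.304i)
|10⟩: (-0.2389 + 0.6726 + 0.608i - 0.3476)/2 = (0.04305 + 0.304i)
|11⟩: (-0.2389 - 0.6726 + 0.608i + 0.3476)/2 = (-0.282 + 0.304i)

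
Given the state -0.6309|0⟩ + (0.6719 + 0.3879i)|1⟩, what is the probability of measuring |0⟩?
0.398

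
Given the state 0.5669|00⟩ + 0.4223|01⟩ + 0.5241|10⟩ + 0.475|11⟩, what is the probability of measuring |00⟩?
0.3214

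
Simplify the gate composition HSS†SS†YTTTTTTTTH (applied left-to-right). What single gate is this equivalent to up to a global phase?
Y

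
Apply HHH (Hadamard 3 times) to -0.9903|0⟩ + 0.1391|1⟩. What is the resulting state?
-0.6019|0⟩ - 0.7986|1⟩

H² = I, so H^3 = H: a single Hadamard. With (a, b) = (-0.9903, 0.1391), H gives ((a + b)/√2, (a − b)/√2) = (-0.6019, -0.7986).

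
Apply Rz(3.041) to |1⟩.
(0.05028 + 0.9987i)|1⟩

Rz(3.041) = [[e^(−iθ/2), 0], [0, e^(iθ/2)]] with e^(±iθ/2) = cos(θ/2) ± i·sin(θ/2); θ = 3.041, cos(θ/2) ≈ 0.0502751, sin(θ/2) ≈ 0.998735.
With a = amp(|0⟩) = 0 and b = amp(|1⟩) = 1:
new amp(|0⟩) = (0.0502751 - 0.998735i)·a = 0
new amp(|1⟩) = (0.0502751 + 0.998735i)·b = (0.05028 + 0.9987i)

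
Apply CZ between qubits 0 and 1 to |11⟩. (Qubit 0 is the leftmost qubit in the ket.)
-|11⟩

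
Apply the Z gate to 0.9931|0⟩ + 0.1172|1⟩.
0.9931|0⟩ - 0.1172|1⟩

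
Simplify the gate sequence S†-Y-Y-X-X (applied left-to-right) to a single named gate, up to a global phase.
S†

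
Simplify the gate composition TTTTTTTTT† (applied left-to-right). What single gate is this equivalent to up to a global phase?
T†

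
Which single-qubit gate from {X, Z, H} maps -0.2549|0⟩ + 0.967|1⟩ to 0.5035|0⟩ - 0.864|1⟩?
H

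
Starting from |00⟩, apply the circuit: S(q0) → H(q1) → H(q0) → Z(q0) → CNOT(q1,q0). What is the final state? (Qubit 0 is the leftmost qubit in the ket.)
1/2|00⟩ - 1/2|01⟩ - 1/2|10⟩ + 1/2|11⟩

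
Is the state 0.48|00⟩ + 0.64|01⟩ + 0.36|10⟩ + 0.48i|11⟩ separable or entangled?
Entangled

Writing the state as a|00⟩ + b|01⟩ + c|10⟩ + d|11⟩, it is a product state iff ad − bc = 0.
Here (a, b, c, d) = (0.48, 0.64, 0.36, 0.48i): ad − bc = (0.48)(0.48i) − (0.64)(0.36) = (-0.2304 + 0.2304i) ≠ 0, so the state is entangled.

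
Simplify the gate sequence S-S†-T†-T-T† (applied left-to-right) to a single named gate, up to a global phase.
T†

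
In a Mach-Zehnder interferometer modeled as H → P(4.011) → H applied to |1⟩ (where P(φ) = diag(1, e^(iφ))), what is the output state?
(0.8226 + 0.382i)|0⟩ + (0.1774 - 0.382i)|1⟩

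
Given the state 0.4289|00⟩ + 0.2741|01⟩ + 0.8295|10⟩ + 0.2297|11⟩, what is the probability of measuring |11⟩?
0.05276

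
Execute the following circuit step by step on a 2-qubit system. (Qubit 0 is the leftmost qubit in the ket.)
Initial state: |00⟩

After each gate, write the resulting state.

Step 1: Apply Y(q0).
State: i|10⟩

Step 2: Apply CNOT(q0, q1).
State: i|11⟩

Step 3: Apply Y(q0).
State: |01⟩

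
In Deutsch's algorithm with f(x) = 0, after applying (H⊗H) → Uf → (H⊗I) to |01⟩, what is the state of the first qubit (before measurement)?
|0⟩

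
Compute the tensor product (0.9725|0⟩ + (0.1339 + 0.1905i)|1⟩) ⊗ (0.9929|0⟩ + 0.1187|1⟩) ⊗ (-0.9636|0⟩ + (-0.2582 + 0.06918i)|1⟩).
-0.9304|000⟩ + (-0.2493 + 0.0668i)|001⟩ - 0.1112|010⟩ + (-0.02981 + 0.007986i)|011⟩ + (-0.1281 - 0.1823i)|100⟩ + (-0.04741 - 0.03964i)|101⟩ + (-0.01532 - 0.02179i)|110⟩ + (-0.005668 - 0.004739i)|111⟩

amp(|b₁b₂…⟩) = product of the factor amplitudes for bits b₁, b₂, …; only kets whose every factor amplitude is nonzero survive.
|000⟩: (0.9725)(0.9929)(-0.9636) = -0.9304
|001⟩: (0.9725)(0.9929)(-0.2582 + 0.06918i) = (-0.2493 + 0.0668i)
|010⟩: (0.9725)(0.1187)(-0.9636) = -0.1112
|011⟩: (0.9725)(0.1187)(-0.2582 + 0.06918i) = (-0.02981 + 0.007986i)
|100⟩: (0.1339 + 0.1905i)(0.9929)(-0.9636) = (-0.1281 - 0.1823i)
|101⟩: (0.1339 + 0.1905i)(0.9929)(-0.2582 + 0.06918i) = (-0.04741 - 0.03964i)
|110⟩: (0.1339 + 0.1905i)(0.1187)(-0.9636) = (-0.01532 - 0.02179i)
|111⟩: (0.1339 + 0.1905i)(0.1187)(-0.2582 + 0.06918i) = (-0.005668 - 0.004739i)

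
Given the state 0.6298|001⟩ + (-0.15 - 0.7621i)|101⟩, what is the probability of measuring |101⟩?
0.6033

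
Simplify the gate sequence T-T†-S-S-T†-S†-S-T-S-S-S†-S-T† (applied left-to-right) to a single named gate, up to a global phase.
T†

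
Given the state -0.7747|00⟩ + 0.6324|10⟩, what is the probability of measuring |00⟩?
0.6002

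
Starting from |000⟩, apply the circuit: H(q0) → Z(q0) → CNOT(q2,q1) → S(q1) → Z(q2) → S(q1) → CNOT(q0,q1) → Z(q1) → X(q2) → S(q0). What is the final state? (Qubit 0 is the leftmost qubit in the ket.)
1/√2|001⟩ + (1/√2)i|111⟩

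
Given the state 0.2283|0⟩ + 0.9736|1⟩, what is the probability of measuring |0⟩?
0.05212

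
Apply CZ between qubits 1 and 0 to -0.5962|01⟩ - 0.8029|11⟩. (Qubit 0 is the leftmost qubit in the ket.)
-0.5962|01⟩ + 0.8029|11⟩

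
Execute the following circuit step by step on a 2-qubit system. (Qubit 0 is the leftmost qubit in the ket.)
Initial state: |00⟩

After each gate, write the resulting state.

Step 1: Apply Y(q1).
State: i|01⟩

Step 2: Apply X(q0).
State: i|11⟩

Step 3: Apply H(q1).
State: (1/√2)i|10⟩ - (1/√2)i|11⟩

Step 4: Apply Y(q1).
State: -1/√2|10⟩ - 1/√2|11⟩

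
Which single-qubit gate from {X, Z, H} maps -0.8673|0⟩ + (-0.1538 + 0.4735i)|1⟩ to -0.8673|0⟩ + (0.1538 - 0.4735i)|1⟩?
Z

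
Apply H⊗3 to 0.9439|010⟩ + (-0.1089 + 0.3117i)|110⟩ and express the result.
(0.2952 + 0.1102i)|000⟩ + (0.2952 + 0.1102i)|001⟩ + (-0.2952 - 0.1102i)|010⟩ + (-0.2952 - 0.1102i)|011⟩ + (0.3722 - 0.1102i)|100⟩ + (0.3722 - 0.1102i)|101⟩ + (-0.3722 + 0.1102i)|110⟩ + (-0.3722 + 0.1102i)|111⟩

H⊗3 gives amp(|y⟩) = (1/2√2) Σ_x (−1)^(x·y) amp(|x⟩), where x·y is the number of positions in which both x and y have a 1.
|000⟩: (0.9439 + (-0.1089 + 0.3117i))/(2√2) = (0.2952 + 0.1102i)
|001⟩: (0.9439 + (-0.1089 + 0.3117i))/(2√2) = (0.2952 + 0.1102i)
|010⟩: (-0.9439 - (-0.1089 + 0.3117i))/(2√2) = (-0.2952 - 0.1102i)
|011⟩: (-0.9439 - (-0.1089 + 0.3117i))/(2√2) = (-0.2952 - 0.1102i)
|100⟩: (0.9439 - (-0.1089 + 0.3117i))/(2√2) = (0.3722 - 0.1102i)
|101⟩: (0.9439 - (-0.1089 + 0.3117i))/(2√2) = (0.3722 - 0.1102i)
|110⟩: (-0.9439 + (-0.1089 + 0.3117i))/(2√2) = (-0.3722 + 0.1102i)
|111⟩: (-0.9439 + (-0.1089 + 0.3117i))/(2√2) = (-0.3722 + 0.1102i)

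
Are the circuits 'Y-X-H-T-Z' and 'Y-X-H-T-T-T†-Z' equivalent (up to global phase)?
Yes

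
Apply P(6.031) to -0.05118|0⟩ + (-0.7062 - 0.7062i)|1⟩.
-0.05118|0⟩ + (-0.8601 - 0.5077i)|1⟩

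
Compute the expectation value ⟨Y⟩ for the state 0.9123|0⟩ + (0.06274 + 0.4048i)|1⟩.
0.7386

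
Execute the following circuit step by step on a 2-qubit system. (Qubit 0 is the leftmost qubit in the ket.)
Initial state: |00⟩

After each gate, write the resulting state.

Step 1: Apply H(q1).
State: 1/√2|00⟩ + 1/√2|01⟩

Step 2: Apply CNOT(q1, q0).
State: 1/√2|00⟩ + 1/√2|11⟩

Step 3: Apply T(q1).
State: 1/√2|00⟩ + (1/2 + (1/2)i)|11⟩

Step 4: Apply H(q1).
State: 1/2|00⟩ + 1/2|01⟩ + (1/√8 + (1/√8)i)|10⟩ + (-1/√8 - (1/√8)i)|11⟩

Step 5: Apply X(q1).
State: 1/2|00⟩ + 1/2|01⟩ + (-1/√8 - (1/√8)i)|10⟩ + (1/√8 + (1/√8)i)|11⟩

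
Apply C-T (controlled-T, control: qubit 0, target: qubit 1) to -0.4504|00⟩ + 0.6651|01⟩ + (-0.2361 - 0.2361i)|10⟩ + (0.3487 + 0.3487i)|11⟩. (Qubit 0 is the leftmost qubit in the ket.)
-0.4504|00⟩ + 0.6651|01⟩ + (-0.2361 - 0.2361i)|10⟩ + 0.4931i|11⟩

C-T leaves the control-|0⟩ kets |00⟩, |01⟩ unchanged and applies T to qubit 1 on the control-|1⟩ pair (|10⟩, |11⟩).
T = [[1, 0], [0, (1/√2 + (1/√2)i)]].
With a = amp(|10⟩) = (-0.2361 - 0.2361i) and b = amp(|11⟩) = (0.3487 + 0.3487i):
new amp(|10⟩) = (1)·a = (-0.2361 - 0.2361i)
new amp(|11⟩) = (1/√2 + (1/√2)i)·b = 0.4931i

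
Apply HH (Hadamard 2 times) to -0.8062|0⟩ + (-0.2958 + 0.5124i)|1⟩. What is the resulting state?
-0.8062|0⟩ + (-0.2958 + 0.5124i)|1⟩

H² = I, so an even number of Hadamards cancels: H^2 = I and the state is unchanged.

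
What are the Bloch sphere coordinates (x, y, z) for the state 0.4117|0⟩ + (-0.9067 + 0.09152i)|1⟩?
(-0.7466, 0.07536, -0.661)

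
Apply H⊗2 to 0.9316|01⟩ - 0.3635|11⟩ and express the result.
0.2841|00⟩ - 0.2841|01⟩ + 0.6476|10⟩ - 0.6476|11⟩

H⊗2 gives amp(|y⟩) = (1/2) Σ_x (−1)^(x·y) amp(|x⟩), where x·y is the number of positions in which both x and y have a 1.
|00⟩: (0.9316 - 0.3635)/2 = 0.2841
|01⟩: (-0.9316 + 0.3635)/2 = -0.2841
|10⟩: (0.9316 + 0.3635)/2 = 0.6476
|11⟩: (-0.9316 - 0.3635)/2 = -0.6476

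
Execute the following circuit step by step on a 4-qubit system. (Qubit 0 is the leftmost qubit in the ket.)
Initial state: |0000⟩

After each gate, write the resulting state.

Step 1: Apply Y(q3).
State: i|0001⟩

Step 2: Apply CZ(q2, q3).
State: i|0001⟩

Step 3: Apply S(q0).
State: i|0001⟩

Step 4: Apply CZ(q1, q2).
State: i|0001⟩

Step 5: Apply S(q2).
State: i|0001⟩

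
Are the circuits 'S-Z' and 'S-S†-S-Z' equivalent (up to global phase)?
Yes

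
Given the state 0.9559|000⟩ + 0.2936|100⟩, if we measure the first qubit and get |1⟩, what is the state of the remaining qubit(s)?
|00⟩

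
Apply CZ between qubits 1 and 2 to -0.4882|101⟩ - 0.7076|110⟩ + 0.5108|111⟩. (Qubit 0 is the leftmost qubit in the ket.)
-0.4882|101⟩ - 0.7076|110⟩ - 0.5108|111⟩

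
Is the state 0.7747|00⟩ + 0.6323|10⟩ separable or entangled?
Separable

Writing the state as a|00⟩ + b|01⟩ + c|10⟩ + d|11⟩, it is a product state iff ad − bc = 0.
Here (a, b, c, d) = (0.7747, 0, 0.6323, 0): ad − bc = (0.7747)(0) − (0)(0.6323) = 0, so the state is separable.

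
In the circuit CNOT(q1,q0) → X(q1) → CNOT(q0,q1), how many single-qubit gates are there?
1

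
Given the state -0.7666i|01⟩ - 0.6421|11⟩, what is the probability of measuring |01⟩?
0.5877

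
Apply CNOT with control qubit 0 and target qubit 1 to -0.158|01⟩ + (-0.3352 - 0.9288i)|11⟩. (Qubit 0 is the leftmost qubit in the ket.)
-0.158|01⟩ + (-0.3352 - 0.9288i)|10⟩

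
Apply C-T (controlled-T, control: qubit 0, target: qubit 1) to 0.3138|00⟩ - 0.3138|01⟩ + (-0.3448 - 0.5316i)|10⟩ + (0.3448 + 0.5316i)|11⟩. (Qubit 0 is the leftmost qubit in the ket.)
0.3138|00⟩ - 0.3138|01⟩ + (-0.3448 - 0.5316i)|10⟩ + (-0.1321 + 0.6197i)|11⟩

C-T leaves the control-|0⟩ kets |00⟩, |01⟩ unchanged and applies T to qubit 1 on the control-|1⟩ pair (|10⟩, |11⟩).
T = [[1, 0], [0, (1/√2 + (1/√2)i)]].
With a = amp(|10⟩) = (-0.3448 - 0.5316i) and b = amp(|11⟩) = (0.3448 + 0.5316i):
new amp(|10⟩) = (1)·a = (-0.3448 - 0.5316i)
new amp(|11⟩) = (1/√2 + (1/√2)i)·b = (-0.1321 + 0.6197i)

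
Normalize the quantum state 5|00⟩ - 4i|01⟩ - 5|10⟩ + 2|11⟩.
0.5976|00⟩ - 0.4781i|01⟩ - 0.5976|10⟩ + 0.239|11⟩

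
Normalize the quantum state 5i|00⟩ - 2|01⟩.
0.9285i|00⟩ - 0.3714|01⟩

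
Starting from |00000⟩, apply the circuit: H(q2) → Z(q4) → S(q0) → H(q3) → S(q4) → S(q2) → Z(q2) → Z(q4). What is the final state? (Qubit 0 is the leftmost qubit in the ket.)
1/2|00000⟩ + 1/2|00010⟩ - (1/2)i|00100⟩ - (1/2)i|00110⟩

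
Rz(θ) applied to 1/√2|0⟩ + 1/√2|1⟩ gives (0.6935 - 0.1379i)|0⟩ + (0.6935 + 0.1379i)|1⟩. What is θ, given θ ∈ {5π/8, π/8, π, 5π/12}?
π/8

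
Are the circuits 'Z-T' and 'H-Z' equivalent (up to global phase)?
No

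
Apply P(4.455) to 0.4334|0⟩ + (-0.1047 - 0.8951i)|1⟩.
0.4334|0⟩ + (-0.839 + 0.3291i)|1⟩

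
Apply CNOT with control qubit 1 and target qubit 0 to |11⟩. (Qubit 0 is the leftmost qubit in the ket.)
|01⟩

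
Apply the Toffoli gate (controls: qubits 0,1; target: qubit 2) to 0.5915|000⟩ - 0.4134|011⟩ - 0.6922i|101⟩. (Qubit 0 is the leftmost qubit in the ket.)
0.5915|000⟩ - 0.4134|011⟩ - 0.6922i|101⟩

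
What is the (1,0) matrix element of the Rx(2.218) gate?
-0.8953i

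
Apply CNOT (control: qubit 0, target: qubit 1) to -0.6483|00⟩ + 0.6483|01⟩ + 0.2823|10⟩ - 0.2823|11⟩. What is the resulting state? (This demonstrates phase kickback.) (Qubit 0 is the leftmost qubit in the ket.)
-0.6483|00⟩ + 0.6483|01⟩ - 0.2823|10⟩ + 0.2823|11⟩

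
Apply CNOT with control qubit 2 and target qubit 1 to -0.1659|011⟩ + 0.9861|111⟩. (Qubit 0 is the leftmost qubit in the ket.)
-0.1659|001⟩ + 0.9861|101⟩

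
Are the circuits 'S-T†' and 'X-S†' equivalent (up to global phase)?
No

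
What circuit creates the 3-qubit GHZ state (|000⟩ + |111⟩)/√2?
H(q0) → CNOT(q0,q1) → CNOT(q0,q2)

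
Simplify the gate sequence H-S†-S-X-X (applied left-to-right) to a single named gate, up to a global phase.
H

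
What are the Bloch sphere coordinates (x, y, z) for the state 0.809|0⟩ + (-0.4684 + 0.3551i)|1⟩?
(-0.7579, 0.5746, 0.309)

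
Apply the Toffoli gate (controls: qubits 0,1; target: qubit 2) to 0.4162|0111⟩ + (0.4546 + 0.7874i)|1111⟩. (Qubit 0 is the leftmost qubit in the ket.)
0.4162|0111⟩ + (0.4546 + 0.7874i)|1101⟩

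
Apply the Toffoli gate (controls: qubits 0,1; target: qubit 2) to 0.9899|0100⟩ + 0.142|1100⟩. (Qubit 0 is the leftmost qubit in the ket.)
0.9899|0100⟩ + 0.142|1110⟩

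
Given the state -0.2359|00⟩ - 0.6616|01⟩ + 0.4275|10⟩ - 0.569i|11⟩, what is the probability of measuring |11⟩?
0.3238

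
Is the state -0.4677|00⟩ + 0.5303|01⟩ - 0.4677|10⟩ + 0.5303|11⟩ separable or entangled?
Separable

Writing the state as a|00⟩ + b|01⟩ + c|10⟩ + d|11⟩, it is a product state iff ad − bc = 0.
Here (a, b, c, d) = (-0.4677, 0.5303, -0.4677, 0.5303): ad − bc = (-0.4677)(0.5303) − (0.5303)(-0.4677) = 0, so the state is separable.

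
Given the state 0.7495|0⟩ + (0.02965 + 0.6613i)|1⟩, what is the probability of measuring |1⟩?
0.4382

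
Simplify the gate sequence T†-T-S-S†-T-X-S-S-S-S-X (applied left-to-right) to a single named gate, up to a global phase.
T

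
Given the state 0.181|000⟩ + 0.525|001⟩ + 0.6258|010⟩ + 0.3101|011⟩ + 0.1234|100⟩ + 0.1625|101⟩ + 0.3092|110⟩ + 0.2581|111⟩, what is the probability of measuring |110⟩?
0.0956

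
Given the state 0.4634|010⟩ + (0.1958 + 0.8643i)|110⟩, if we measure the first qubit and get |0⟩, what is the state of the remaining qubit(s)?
|10⟩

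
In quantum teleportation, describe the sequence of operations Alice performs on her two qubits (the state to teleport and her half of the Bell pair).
CNOT (state → Bell), then H on state qubit, then measure both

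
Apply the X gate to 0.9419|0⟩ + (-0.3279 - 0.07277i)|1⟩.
(-0.3279 - 0.07277i)|0⟩ + 0.9419|1⟩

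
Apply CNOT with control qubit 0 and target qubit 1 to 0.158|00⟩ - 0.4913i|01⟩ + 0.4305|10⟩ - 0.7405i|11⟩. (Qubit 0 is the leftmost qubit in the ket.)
0.158|00⟩ - 0.4913i|01⟩ - 0.7405i|10⟩ + 0.4305|11⟩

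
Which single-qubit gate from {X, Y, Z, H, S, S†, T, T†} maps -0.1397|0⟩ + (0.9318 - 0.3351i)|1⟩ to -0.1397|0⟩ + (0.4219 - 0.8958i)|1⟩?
T†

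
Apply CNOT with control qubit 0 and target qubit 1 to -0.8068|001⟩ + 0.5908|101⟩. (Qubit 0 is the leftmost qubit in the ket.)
-0.8068|001⟩ + 0.5908|111⟩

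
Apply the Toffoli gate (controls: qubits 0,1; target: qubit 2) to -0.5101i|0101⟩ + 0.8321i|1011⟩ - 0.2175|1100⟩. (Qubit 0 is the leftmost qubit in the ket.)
-0.5101i|0101⟩ + 0.8321i|1011⟩ - 0.2175|1110⟩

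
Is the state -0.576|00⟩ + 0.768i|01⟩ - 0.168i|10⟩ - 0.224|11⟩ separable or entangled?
Separable

Writing the state as a|00⟩ + b|01⟩ + c|10⟩ + d|11⟩, it is a product state iff ad − bc = 0.
Here (a, b, c, d) = (-0.576, 0.768i, -0.168i, -0.224): ad − bc = (-0.576)(-0.224) − (0.768i)(-0.168i) = 0, so the state is separable.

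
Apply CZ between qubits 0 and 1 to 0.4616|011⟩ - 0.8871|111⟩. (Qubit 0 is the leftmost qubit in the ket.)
0.4616|011⟩ + 0.8871|111⟩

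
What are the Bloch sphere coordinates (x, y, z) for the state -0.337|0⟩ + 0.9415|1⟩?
(-0.6346, 0, -0.7729)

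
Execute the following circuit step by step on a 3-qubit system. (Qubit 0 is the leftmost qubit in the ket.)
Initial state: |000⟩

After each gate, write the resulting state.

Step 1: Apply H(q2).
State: 1/√2|000⟩ + 1/√2|001⟩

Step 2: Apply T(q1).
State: 1/√2|000⟩ + 1/√2|001⟩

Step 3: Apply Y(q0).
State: (1/√2)i|100⟩ + (1/√2)i|101⟩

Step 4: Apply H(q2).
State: i|100⟩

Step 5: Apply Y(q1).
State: -|110⟩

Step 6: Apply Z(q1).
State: |110⟩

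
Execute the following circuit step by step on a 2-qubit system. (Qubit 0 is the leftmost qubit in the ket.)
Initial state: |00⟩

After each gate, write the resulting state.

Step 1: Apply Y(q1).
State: i|01⟩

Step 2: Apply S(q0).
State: i|01⟩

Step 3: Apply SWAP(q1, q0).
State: i|10⟩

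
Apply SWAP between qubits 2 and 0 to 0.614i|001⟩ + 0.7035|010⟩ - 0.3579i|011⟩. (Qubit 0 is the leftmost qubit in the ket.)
0.7035|010⟩ + 0.614i|100⟩ - 0.3579i|110⟩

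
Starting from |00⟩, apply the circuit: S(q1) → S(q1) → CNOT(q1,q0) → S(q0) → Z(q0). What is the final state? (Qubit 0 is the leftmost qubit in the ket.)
|00⟩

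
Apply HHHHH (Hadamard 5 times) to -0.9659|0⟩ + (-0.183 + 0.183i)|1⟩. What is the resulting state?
(-0.8124 + 0.1294i)|0⟩ + (-0.5536 - 0.1294i)|1⟩

H² = I, so H^5 = H: a single Hadamard. With (a, b) = (-0.9659, (-0.183 + 0.183i)), H gives ((a + b)/√2, (a − b)/√2) = ((-0.8124 + 0.1294i), (-0.5536 - 0.1294i)).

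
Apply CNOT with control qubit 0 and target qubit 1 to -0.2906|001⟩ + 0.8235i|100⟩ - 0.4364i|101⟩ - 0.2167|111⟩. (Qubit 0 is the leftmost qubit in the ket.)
-0.2906|001⟩ - 0.2167|101⟩ + 0.8235i|110⟩ - 0.4364i|111⟩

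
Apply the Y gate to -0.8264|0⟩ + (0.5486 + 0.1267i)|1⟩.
(0.1267 - 0.5486i)|0⟩ - 0.8264i|1⟩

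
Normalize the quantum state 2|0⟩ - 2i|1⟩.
1/√2|0⟩ - (1/√2)i|1⟩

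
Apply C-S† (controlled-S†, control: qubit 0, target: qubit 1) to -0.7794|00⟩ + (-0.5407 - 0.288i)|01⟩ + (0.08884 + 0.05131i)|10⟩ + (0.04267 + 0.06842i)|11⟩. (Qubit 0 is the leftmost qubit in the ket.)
-0.7794|00⟩ + (-0.5407 - 0.288i)|01⟩ + (0.08884 + 0.05131i)|10⟩ + (0.06842 - 0.04267i)|11⟩

C-S† leaves the control-|0⟩ kets |00⟩, |01⟩ unchanged and applies S† to qubit 1 on the control-|1⟩ pair (|10⟩, |11⟩).
S† = [[1, 0], [0, -i]].
With a = amp(|10⟩) = (0.08884 + 0.05131i) and b = amp(|11⟩) = (0.04267 + 0.06842i):
new amp(|10⟩) = (1)·a = (0.08884 + 0.05131i)
new amp(|11⟩) = (-i)·b = (0.06842 - 0.04267i)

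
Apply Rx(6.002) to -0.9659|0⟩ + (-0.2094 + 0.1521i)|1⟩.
(0.9777 + 0.02934i)|0⟩ + (0.2073 - 0.01525i)|1⟩

Rx(6.002) = [[cos(θ/2), −i·sin(θ/2)], [−i·sin(θ/2), cos(θ/2)]]; θ = 6.002, cos(θ/2) ≈ -0.990133, sin(θ/2) ≈ 0.14013.
With a = amp(|0⟩) = -0.9659 and b = amp(|1⟩) = (-0.2094 + 0.1521i):
new amp(|0⟩) = (-0.990133)·a + (-0.14013i)·b = (0.9777 + 0.02934i)
new amp(|1⟩) = (-0.14013i)·a + (-0.990133)·b = (0.2073 - 0.01525i)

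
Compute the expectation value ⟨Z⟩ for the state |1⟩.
-1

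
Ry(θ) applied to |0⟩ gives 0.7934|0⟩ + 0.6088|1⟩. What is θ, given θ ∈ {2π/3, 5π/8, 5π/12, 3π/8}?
5π/12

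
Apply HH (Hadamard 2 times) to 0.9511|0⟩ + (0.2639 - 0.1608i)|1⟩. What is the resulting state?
0.9511|0⟩ + (0.2639 - 0.1608i)|1⟩

H² = I, so an even number of Hadamards cancels: H^2 = I and the state is unchanged.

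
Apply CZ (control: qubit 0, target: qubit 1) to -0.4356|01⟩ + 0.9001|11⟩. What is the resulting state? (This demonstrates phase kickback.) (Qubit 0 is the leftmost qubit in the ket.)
-0.4356|01⟩ - 0.9001|11⟩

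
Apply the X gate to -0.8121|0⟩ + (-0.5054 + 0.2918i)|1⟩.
(-0.5054 + 0.2918i)|0⟩ - 0.8121|1⟩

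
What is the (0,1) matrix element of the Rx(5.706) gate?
-0.2846i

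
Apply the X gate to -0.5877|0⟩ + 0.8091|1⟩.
0.8091|0⟩ - 0.5877|1⟩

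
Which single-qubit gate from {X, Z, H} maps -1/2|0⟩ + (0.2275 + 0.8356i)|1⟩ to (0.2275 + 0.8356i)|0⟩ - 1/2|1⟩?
X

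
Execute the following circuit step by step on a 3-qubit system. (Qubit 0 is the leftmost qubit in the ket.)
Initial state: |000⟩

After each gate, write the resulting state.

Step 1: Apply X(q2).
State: |001⟩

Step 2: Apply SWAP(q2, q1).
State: |010⟩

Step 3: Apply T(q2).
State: |010⟩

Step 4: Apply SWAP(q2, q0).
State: |010⟩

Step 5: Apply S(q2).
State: |010⟩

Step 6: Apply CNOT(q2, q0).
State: |010⟩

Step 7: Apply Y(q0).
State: i|110⟩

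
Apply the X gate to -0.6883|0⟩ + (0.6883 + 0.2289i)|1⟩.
(0.6883 + 0.2289i)|0⟩ - 0.6883|1⟩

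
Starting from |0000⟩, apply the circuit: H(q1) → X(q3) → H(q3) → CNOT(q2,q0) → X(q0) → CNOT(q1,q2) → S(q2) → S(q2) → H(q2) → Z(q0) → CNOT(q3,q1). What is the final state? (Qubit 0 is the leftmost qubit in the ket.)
-1/√8|1000⟩ - 1/√8|1001⟩ - 1/√8|1010⟩ + 1/√8|1011⟩ + 1/√8|1100⟩ + 1/√8|1101⟩ - 1/√8|1110⟩ + 1/√8|1111⟩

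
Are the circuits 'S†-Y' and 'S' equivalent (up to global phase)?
No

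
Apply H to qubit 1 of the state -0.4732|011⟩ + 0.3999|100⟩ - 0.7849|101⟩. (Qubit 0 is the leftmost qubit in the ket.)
-0.3346|001⟩ + 0.3346|011⟩ + 0.2828|100⟩ - 0.555|101⟩ + 0.2828|110⟩ - 0.555|111⟩

H on qubit 1 mixes each pair of kets that differ only in qubit 1: amplitudes (a, b) of (|…0…⟩, |…1…⟩) become ((a + b)/√2, (a − b)/√2). Kets absent from the input have amplitude 0.
(|001⟩, |011⟩): (a, b) = (0, -0.4732) → (-0.3346, 0.3346)
(|100⟩, |110⟩): (a, b) = (0.3999, 0) → (0.2828, 0.2828)
(|101⟩, |111⟩): (a, b) = (-0.7849, 0) → (-0.555, -0.555)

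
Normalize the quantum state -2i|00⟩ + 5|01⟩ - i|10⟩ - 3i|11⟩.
-0.3203i|00⟩ + 0.8006|01⟩ - 0.1601i|10⟩ - 0.4804i|11⟩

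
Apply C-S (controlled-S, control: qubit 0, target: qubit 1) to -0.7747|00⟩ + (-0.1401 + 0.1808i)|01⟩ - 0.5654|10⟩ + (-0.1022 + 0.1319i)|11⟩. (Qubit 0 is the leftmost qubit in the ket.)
-0.7747|00⟩ + (-0.1401 + 0.1808i)|01⟩ - 0.5654|10⟩ + (-0.1319 - 0.1022i)|11⟩

C-S leaves the control-|0⟩ kets |00⟩, |01⟩ unchanged and applies S to qubit 1 on the control-|1⟩ pair (|10⟩, |11⟩).
S = [[1, 0], [0, i]].
With a = amp(|10⟩) = -0.5654 and b = amp(|11⟩) = (-0.1022 + 0.1319i):
new amp(|10⟩) = (1)·a = -0.5654
new amp(|11⟩) = (i)·b = (-0.1319 - 0.1022i)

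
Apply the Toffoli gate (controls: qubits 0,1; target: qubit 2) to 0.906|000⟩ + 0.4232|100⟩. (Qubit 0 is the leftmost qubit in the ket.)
0.906|000⟩ + 0.4232|100⟩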